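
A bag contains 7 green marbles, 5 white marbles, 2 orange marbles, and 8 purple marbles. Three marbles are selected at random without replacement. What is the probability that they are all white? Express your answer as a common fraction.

1/154

P = 5/22 × 4/21 × 3/20 = 60/9240 = 1/154.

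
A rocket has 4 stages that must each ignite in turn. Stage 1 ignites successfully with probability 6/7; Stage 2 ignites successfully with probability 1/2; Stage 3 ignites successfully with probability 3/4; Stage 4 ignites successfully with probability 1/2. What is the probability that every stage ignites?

The events are sequential, so multiply the conditional probabilities:
P = 6/7 × 1/2 × 3/4 × 1/2 = 18/112 = 9/56.

9/56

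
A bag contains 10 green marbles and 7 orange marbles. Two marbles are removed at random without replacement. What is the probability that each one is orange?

P = 7/17 × 6/16 = 42/272 = 21/136.

21/136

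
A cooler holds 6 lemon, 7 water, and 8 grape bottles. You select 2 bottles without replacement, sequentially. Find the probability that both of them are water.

P = 7/21 × 6/20 = 42/420 = 1/10.

1/10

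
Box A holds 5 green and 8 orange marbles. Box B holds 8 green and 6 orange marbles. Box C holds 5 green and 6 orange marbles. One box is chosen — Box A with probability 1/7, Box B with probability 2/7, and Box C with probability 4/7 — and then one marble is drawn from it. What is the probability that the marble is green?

3349/7007

From Box A: P(green) = 5/13.
From Box B: P(green) = 8/14.
From Box C: P(green) = 5/11.
Total probability = (1/7)(5/13) + (2/7)(8/14) + (4/7)(5/11) = 3349/7007.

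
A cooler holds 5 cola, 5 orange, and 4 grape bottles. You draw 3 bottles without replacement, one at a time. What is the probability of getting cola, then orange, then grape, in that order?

25/546

Multiply the probability of each draw given the previous ones:
P = 5/14 × 5/13 × 4/12 = 100/2184 = 25/546.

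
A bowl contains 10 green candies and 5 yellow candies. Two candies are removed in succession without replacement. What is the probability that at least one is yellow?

P(no yellow) = 10/15 × 9/14 = 90/210 = 3/7.
P(at least one) = 1 − 3/7 = 4/7.

4/7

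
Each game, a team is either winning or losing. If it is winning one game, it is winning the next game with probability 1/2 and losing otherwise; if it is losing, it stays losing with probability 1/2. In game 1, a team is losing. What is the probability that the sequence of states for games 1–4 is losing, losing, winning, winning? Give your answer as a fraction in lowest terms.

Game 1 is given. For each transition, use the conditional probability from the current state:
P(losing | losing) = 1/2; P(winning | losing) = 1/2; P(winning | winning) = 1/2.
P = 1/2 × 1/2 × 1/2 = 1/8.

1/8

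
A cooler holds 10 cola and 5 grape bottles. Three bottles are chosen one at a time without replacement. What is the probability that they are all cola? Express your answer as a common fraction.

24/91

P = 10/15 × 9/14 × 8/13 = 720/2730 = 24/91.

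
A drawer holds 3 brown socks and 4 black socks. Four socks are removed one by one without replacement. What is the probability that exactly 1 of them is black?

4/35

One ordering (black drawn first) has probability 4/7 × 3/6 × 2/5 × 1/4 = 24/840 = 1/35.
There are C(4,1) = 4 such orderings, each equally likely, so P = 4 × 1/35 = 4/35.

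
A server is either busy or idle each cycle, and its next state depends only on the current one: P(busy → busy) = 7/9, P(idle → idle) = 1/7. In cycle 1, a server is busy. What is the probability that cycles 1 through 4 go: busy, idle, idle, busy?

4/147

Cycle 1 is given. For each transition, use the conditional probability from the current state:
P(idle | busy) = 2/9; P(idle | idle) = 1/7; P(busy | idle) = 6/7.
P = 2/9 × 1/7 × 6/7 = 12/441 = 4/147.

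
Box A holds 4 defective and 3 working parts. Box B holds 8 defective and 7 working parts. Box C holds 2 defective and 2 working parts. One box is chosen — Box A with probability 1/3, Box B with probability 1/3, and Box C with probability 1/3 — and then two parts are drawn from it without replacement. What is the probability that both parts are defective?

151/630

From Box A: P(both defective) = (4/7)(3/6) = 2/7.
From Box B: P(both defective) = (8/15)(7/14) = 4/15.
From Box C: P(both defective) = (2/4)(1/3) = 1/6.
Total probability = (1/3)(2/7) + (1/3)(4/15) + (1/3)(1/6) = 151/630.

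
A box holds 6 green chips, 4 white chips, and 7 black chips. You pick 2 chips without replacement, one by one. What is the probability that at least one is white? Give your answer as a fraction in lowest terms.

P(no white) = 13/17 × 12/16 = 156/272 = 39/68.
P(at least one) = 1 − 39/68 = 29/68.

29/68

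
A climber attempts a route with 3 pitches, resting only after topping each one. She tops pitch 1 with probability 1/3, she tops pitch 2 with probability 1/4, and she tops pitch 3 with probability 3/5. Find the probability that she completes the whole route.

1/20

Each stage is reached only if all earlier stages succeed, so
P = 1/3 × 1/4 × 3/5 = 3/60 = 1/20.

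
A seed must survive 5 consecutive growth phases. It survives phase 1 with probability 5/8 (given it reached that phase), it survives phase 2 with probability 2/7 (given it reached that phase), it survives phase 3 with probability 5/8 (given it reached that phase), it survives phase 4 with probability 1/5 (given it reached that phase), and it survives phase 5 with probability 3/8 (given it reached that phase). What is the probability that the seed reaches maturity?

Each stage is reached only if all earlier stages succeed, so
P = 5/8 × 2/7 × 5/8 × 1/5 × 3/8 = 150/17920 = 15/1792.

15/1792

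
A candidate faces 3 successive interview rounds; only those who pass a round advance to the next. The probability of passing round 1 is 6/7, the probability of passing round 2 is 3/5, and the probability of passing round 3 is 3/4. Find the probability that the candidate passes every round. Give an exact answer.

Each stage is reached only if all earlier stages succeed, so
P = 6/7 × 3/5 × 3/4 = 54/140 = 27/70.

27/70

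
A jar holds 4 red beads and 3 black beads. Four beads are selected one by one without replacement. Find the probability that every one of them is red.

P = 4/7 × 3/6 × 2/5 × 1/4 = 24/840 = 1/35.

1/35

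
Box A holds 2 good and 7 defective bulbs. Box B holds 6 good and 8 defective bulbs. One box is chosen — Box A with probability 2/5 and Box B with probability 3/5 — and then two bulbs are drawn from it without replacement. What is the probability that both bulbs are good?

901/8190

From Box A: P(both good) = (2/9)(1/8) = 1/36.
From Box B: P(both good) = (6/14)(5/13) = 15/91.
Total probability = (2/5)(1/36) + (3/5)(15/91) = 901/8190.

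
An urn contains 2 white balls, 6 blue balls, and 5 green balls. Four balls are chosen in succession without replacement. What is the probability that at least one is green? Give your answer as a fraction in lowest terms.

P(no green) = 8/13 × 7/12 × 6/11 × 5/10 = 1680/17160 = 14/143.
P(at least one) = 1 − 14/143 = 129/143.

129/143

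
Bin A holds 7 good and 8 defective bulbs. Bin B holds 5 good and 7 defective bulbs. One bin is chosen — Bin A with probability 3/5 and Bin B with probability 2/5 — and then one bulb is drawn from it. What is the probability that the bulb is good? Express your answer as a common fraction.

From Bin A: P(good) = 7/15.
From Bin B: P(good) = 5/12.
Total probability = (3/5)(7/15) + (2/5)(5/12) = 67/150.

67/150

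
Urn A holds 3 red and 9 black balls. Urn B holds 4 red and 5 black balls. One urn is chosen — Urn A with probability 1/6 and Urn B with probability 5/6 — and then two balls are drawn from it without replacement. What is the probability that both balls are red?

29/198

From Urn A: P(both red) = (3/12)(2/11) = 1/22.
From Urn B: P(both red) = (4/9)(3/8) = 1/6.
Total probability = (1/6)(1/22) + (5/6)(1/6) = 29/198.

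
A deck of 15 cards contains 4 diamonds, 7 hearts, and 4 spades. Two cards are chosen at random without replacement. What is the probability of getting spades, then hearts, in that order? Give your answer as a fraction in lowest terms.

2/15

Multiply the probability of each draw given the previous ones:
P = 4/15 × 7/14 = 28/210 = 2/15.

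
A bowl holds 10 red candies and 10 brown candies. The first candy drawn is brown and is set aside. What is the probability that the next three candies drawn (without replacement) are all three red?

With the first candy removed, 10 red remain out of 19.
P = 10/19 × 9/18 × 8/17 = 720/5814 = 40/323.

40/323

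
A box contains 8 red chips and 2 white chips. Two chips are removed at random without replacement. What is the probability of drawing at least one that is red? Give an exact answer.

P(no red) = 2/10 × 1/9 = 2/90 = 1/45.
P(at least one) = 1 − 1/45 = 44/45.

44/45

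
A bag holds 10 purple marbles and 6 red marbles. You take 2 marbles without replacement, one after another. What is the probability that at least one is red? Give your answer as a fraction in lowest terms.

P(no red) = 10/16 × 9/15 = 90/240 = 3/8.
P(at least one) = 1 − 3/8 = 5/8.

5/8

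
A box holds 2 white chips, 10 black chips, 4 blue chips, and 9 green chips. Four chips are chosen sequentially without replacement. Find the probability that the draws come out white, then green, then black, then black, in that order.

27/5060

Chain rule:
P = 2/25 × 9/24 × 10/23 × 9/22 = 1620/303600 = 27/5060.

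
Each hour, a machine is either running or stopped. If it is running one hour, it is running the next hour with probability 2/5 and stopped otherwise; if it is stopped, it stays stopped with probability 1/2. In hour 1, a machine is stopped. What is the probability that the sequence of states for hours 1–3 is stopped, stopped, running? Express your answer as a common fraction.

1/4

Hour 1 is given. For each transition, use the conditional probability from the current state:
P(stopped | stopped) = 1/2; P(running | stopped) = 1/2.
P = 1/2 × 1/2 = 1/4.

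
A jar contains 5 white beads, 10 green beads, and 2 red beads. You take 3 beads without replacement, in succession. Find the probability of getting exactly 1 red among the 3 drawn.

One ordering (red drawn first) has probability 2/17 × 15/16 × 14/15 = 420/4080 = 7/68.
There are C(3,1) = 3 such orderings, each equally likely, so P = 3 × 7/68 = 21/68.

21/68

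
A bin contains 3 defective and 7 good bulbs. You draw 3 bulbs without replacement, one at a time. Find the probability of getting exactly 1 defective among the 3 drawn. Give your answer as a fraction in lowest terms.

21/40

One ordering (defective drawn first) has probability 3/10 × 7/9 × 6/8 = 126/720 = 7/40.
There are C(3,1) = 3 such orderings, each equally likely, so P = 3 × 7/40 = 21/40.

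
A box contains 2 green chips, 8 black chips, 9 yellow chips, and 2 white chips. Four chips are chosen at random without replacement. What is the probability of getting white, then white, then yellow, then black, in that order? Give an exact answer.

Each draw changes the counts, so multiply the conditional probabilities along the sequence:
P = 2/21 × 1/20 × 9/19 × 8/18 = 144/143640 = 2/1995.

2/1995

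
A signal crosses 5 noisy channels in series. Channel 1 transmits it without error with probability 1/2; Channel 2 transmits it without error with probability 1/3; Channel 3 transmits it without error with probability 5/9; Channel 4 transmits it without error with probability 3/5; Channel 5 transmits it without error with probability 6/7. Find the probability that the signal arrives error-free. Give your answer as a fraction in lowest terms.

1/21

Multiplying along the chain,
P = 1/2 × 1/3 × 5/9 × 3/5 × 6/7 = 90/1890 = 1/21.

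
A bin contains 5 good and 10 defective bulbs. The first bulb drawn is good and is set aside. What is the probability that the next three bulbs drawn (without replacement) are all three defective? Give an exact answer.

With the first bulb removed, 10 defective remain out of 14.
P = 10/14 × 9/13 × 8/12 = 720/2184 = 30/91.

30/91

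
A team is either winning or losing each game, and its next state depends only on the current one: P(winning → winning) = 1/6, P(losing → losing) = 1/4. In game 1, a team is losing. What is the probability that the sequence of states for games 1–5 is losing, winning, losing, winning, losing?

Game 1 is given. For each transition, use the conditional probability from the current state:
P(winning | losing) = 3/4; P(losing | winning) = 5/6; P(winning | losing) = 3/4; P(losing | winning) = 5/6.
P = 3/4 × 5/6 × 3/4 × 5/6 = 225/576 = 25/64.

25/64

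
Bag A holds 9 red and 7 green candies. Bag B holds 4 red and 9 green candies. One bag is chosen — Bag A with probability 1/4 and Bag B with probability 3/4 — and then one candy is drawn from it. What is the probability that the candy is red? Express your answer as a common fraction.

From Bag A: P(red) = 9/16.
From Bag B: P(red) = 4/13.
Total probability = (1/4)(9/16) + (3/4)(4/13) = 309/832.

309/832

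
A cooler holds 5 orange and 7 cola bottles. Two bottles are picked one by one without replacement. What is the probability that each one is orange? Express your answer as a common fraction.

5/33

P = 5/12 × 4/11 = 20/132 = 5/33.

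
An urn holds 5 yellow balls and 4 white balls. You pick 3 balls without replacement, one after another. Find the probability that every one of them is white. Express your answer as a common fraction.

P = 4/9 × 3/8 × 2/7 = 24/504 = 1/21.

1/21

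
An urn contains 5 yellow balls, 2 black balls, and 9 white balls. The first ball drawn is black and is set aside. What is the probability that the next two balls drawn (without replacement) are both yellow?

After the first draw, 5 of the remaining 15 balls are yellow.
P = 5/15 × 4/14 = 20/210 = 2/21.

2/21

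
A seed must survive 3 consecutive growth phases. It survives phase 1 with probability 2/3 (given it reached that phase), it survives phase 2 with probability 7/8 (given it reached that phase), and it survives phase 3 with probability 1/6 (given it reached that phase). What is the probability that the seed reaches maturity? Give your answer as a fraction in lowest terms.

7/72

Each stage is reached only if all earlier stages succeed, so
P = 2/3 × 7/8 × 1/6 = 14/144 = 7/72.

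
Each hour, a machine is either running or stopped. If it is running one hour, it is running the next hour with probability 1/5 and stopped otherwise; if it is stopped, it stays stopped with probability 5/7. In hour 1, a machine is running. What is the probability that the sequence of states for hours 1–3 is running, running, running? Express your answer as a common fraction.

1/25

Hour 1 is given. For each transition, use the conditional probability from the current state:
P(running | running) = 1/5; P(running | running) = 1/5.
P = 1/5 × 1/5 = 1/25.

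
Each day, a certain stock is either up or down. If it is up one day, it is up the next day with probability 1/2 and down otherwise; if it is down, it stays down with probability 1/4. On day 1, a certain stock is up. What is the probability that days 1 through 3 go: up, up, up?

1/4

Day 1 is given. For each transition, use the conditional probability from the current state:
P(up | up) = 1/2; P(up | up) = 1/2.
P = 1/2 × 1/2 = 1/4.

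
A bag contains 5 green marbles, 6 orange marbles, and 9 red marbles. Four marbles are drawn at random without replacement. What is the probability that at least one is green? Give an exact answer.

P(no green) = 15/20 × 14/19 × 13/18 × 12/17 = 32760/116280 = 91/323.
P(at least one) = 1 − 91/323 = 232/323.

232/323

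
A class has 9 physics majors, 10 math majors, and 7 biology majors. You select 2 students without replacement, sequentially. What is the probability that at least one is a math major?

41/65

P(no math majors) = 16/26 × 15/25 = 240/650 = 24/65.
P(at least one) = 1 − 24/65 = 41/65.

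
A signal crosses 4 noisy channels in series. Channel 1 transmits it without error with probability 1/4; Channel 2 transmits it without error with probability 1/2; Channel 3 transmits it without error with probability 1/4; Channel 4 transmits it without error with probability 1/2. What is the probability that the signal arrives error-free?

The events are sequential, so multiply the conditional probabilities:
P = 1/4 × 1/2 × 1/4 × 1/2 = 1/64.

1/64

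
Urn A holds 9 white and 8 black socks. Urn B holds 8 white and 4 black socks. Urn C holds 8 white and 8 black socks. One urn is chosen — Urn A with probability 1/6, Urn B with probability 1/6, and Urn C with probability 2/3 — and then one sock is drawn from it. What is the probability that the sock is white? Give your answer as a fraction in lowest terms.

163/306

From Urn A: P(white) = 9/17.
From Urn B: P(white) = 8/12.
From Urn C: P(white) = 8/16.
Total probability = (1/6)(9/17) + (1/6)(8/12) + (2/3)(8/16) = 163/306.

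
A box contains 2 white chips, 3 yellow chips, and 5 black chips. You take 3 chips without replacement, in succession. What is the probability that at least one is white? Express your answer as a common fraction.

P(no white) = 8/10 × 7/9 × 6/8 = 336/720 = 7/15.
P(at least one) = 1 − 7/15 = 8/15.

8/15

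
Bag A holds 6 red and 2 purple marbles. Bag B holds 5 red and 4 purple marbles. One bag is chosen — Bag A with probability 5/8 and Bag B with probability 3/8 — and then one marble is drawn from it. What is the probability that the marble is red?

65/96

From Bag A: P(red) = 6/8.
From Bag B: P(red) = 5/9.
Total probability = (5/8)(6/8) + (3/8)(5/9) = 65/96.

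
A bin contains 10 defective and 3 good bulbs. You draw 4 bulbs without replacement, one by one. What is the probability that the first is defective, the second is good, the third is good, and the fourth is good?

1/286

Multiply the probability of each draw given the previous ones:
P = 10/13 × 3/12 × 2/11 × 1/10 = 60/17160 = 1/286.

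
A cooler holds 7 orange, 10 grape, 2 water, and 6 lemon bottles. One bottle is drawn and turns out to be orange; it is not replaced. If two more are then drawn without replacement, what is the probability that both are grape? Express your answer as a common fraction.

With the first bottle removed, 10 grape remain out of 24.
P = 10/24 × 9/23 = 90/552 = 15/92.

15/92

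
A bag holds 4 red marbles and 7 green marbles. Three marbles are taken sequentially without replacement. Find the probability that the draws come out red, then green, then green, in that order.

28/165

Chain rule:
P = 4/11 × 7/10 × 6/9 = 168/990 = 28/165.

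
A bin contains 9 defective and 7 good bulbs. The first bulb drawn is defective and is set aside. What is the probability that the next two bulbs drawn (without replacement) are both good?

With the first bulb removed, 7 good remain out of 15.
P = 7/15 × 6/14 = 42/210 = 1/5.

1/5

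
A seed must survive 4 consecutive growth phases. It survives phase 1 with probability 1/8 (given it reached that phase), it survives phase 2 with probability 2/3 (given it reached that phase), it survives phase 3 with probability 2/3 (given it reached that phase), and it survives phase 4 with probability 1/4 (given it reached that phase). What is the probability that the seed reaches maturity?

Multiplying along the chain,
P = 1/8 × 2/3 × 2/3 × 1/4 = 4/288 = 1/72.

1/72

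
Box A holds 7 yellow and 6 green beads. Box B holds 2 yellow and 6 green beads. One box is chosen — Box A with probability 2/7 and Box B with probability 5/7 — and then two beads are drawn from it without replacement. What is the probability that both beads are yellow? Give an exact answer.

From Box A: P(both yellow) = (7/13)(6/12) = 7/26.
From Box B: P(both yellow) = (2/8)(1/7) = 1/28.
Total probability = (2/7)(7/26) + (5/7)(1/28) = 261/2548.

261/2548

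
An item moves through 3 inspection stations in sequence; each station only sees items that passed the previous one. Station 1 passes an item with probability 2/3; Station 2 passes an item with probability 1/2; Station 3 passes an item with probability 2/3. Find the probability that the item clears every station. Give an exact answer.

2/9

Multiplying along the chain,
P = 2/3 × 1/2 × 2/3 = 4/18 = 2/9.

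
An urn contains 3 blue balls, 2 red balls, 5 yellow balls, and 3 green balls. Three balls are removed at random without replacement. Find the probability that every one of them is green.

1/286

P(all green) = 3/13 × 2/12 × 1/11 = 6/1716 = 1/286.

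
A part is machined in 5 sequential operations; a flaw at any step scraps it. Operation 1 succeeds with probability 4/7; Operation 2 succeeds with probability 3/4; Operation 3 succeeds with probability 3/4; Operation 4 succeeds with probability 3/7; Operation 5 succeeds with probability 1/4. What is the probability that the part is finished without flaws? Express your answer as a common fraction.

27/784

The events are sequential, so multiply the conditional probabilities:
P = 4/7 × 3/4 × 3/4 × 3/7 × 1/4 = 108/3136 = 27/784.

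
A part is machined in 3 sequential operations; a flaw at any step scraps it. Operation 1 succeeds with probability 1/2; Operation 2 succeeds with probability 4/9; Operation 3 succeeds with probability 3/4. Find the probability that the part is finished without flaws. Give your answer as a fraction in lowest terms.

1/6

Multiplying along the chain,
P = 1/2 × 4/9 × 3/4 = 12/72 = 1/6.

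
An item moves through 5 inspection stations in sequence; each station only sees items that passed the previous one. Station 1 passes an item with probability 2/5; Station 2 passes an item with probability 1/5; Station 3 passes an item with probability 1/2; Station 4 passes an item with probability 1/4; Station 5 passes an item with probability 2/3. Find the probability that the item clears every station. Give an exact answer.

The events are sequential, so multiply the conditional probabilities:
P = 2/5 × 1/5 × 1/2 × 1/4 × 2/3 = 4/600 = 1/150.

1/150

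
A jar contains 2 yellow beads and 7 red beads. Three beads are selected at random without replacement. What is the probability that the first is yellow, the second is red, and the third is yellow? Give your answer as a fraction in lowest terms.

1/36

Each draw changes the counts, so multiply the conditional probabilities along the sequence:
P = 2/9 × 7/8 × 1/7 = 14/504 = 1/36.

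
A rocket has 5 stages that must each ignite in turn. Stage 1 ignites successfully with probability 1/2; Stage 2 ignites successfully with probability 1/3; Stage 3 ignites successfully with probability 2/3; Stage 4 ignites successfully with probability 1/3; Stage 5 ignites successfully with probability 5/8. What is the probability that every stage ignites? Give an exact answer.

Multiplying along the chain,
P = 1/2 × 1/3 × 2/3 × 1/3 × 5/8 = 10/432 = 5/216.

5/216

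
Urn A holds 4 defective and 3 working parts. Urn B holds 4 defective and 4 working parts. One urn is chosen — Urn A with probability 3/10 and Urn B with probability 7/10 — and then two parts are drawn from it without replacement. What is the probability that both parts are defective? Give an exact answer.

33/140

From Urn A: P(both defective) = (4/7)(3/6) = 2/7.
From Urn B: P(both defective) = (4/8)(3/7) = 3/14.
Total probability = (3/10)(2/7) + (7/10)(3/14) = 33/140.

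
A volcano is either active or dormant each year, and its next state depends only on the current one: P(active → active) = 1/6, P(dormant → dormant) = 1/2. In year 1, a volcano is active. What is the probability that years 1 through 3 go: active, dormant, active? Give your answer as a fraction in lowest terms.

5/12

Year 1 is given. For each transition, use the conditional probability from the current state:
P(dormant | active) = 5/6; P(active | dormant) = 1/2.
P = 5/6 × 1/2 = 5/12.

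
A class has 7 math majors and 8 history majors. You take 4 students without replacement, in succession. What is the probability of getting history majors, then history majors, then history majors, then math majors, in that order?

14/195

Multiply the probability of each draw given the previous ones:
P = 8/15 × 7/14 × 6/13 × 7/12 = 2352/32760 = 14/195.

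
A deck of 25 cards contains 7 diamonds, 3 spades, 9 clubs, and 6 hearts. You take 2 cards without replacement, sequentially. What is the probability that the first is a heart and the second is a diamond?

Each draw changes the counts, so multiply the conditional probabilities along the sequence:
P = 6/25 × 7/24 = 42/600 = 7/100.

7/100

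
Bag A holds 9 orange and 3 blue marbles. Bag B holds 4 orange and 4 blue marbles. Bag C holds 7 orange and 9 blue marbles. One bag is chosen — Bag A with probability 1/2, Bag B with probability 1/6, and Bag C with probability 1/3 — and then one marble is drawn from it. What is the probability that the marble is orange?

29/48

From Bag A: P(orange) = 9/12.
From Bag B: P(orange) = 4/8.
From Bag C: P(orange) = 7/16.
Total probability = (1/2)(9/12) + (1/6)(4/8) + (1/3)(7/16) = 29/48.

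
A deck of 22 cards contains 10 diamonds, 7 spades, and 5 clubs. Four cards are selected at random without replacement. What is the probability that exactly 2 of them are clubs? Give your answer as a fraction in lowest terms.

272/1463

One ordering (clubs drawn first) has probability 5/22 × 4/21 × 17/20 × 16/19 = 5440/175560 = 136/4389.
There are C(4,2) = 6 such orderings, each equally likely, so P = 6 × 136/4389 = 272/1463.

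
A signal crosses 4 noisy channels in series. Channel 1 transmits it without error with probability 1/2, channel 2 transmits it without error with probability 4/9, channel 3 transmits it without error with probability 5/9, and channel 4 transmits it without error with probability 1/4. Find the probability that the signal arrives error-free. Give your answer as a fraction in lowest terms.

5/162

Each stage is reached only if all earlier stages succeed, so
P = 1/2 × 4/9 × 5/9 × 1/4 = 20/648 = 5/162.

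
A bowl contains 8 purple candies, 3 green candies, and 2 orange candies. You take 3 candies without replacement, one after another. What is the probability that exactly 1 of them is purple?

One ordering (purple drawn first) has probability 8/13 × 5/12 × 4/11 = 160/1716 = 40/429.
There are C(3,1) = 3 such orderings, each equally likely, so P = 3 × 40/429 = 40/143.

40/143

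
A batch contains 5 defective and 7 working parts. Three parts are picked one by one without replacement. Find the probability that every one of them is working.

7/44

P(all working) = 7/12 × 6/11 × 5/10 = 210/1320 = 7/44.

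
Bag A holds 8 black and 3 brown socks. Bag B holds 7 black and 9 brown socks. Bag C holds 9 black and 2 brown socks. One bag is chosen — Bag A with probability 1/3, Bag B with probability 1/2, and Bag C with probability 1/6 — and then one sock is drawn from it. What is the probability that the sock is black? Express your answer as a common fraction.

631/1056

From Bag A: P(black) = 8/11.
From Bag B: P(black) = 7/16.
From Bag C: P(black) = 9/11.
Total probability = (1/3)(8/11) + (1/2)(7/16) + (1/6)(9/11) = 631/1056.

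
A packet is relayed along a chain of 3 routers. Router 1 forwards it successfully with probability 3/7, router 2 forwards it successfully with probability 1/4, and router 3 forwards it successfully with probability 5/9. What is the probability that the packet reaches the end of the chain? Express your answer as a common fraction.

5/84

Each stage is reached only if all earlier stages succeed, so
P = 3/7 × 1/4 × 5/9 = 15/252 = 5/84.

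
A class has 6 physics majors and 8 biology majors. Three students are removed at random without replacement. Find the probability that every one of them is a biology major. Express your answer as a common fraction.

2/13

P(every draw is a biology major) = 8/14 × 7/13 × 6/12 = 336/2184 = 2/13.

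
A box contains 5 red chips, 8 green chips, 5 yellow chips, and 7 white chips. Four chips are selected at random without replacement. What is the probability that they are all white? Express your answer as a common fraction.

P(all white) = 7/25 × 6/24 × 5/23 × 4/22 = 840/303600 = 7/2530.

7/2530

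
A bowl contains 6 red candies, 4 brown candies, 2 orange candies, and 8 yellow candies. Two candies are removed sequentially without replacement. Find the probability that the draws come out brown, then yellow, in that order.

Chain rule:
P = 4/20 × 8/19 = 32/380 = 8/95.

8/95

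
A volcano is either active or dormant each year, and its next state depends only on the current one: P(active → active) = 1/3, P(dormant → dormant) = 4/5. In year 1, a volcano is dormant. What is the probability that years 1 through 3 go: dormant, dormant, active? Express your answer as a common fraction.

Year 1 is given. For each transition, use the conditional probability from the current state:
P(dormant | dormant) = 4/5; P(active | dormant) = 1/5.
P = 4/5 × 1/5 = 4/25.

4/25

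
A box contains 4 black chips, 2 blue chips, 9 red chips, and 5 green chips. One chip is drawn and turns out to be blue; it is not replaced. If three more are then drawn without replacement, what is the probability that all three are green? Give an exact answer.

With the first chip removed, 5 green remain out of 19.
P = 5/19 × 4/18 × 3/17 = 60/5814 = 10/969.

10/969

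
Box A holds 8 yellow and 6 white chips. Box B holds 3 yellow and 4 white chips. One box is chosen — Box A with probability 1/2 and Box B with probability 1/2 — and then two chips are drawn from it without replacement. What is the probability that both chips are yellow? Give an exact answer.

41/182

From Box A: P(both yellow) = (8/14)(7/13) = 4/13.
From Box B: P(both yellow) = (3/7)(2/6) = 1/7.
Total probability = (1/2)(4/13) + (1/2)(1/7) = 41/182.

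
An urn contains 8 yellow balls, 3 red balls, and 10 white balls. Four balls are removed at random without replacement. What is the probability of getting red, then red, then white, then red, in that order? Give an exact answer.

1/2394

Multiply the probability of each draw given the previous ones:
P = 3/21 × 2/20 × 10/19 × 1/18 = 60/143640 = 1/2394.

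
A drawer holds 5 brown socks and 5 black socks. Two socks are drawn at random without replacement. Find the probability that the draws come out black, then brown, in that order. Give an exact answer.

Each draw changes the counts, so multiply the conditional probabilities along the sequence:
P = 5/10 × 5/9 = 25/90 = 5/18.

5/18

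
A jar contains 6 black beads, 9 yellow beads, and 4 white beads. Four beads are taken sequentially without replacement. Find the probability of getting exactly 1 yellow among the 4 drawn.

90/323

One ordering (yellow drawn first) has probability 9/19 × 10/18 × 9/17 × 8/16 = 6480/93024 = 45/646.
There are C(4,1) = 4 such orderings, each equally likely, so P = 4 × 45/646 = 90/323.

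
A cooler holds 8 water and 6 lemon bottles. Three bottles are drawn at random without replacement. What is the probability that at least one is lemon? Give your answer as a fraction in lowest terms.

11/13

P(no lemon) = 8/14 × 7/13 × 6/12 = 336/2184 = 2/13.
P(at least one) = 1 − 2/13 = 11/13.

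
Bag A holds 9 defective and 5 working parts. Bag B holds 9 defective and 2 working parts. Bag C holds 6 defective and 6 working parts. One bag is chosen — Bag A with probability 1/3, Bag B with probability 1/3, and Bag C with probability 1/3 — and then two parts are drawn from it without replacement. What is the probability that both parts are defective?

From Bag A: P(both defective) = (9/14)(8/13) = 36/91.
From Bag B: P(both defective) = (9/11)(8/10) = 36/55.
From Bag C: P(both defective) = (6/12)(5/11) = 5/22.
Total probability = (1/3)(36/91) + (1/3)(36/55) + (1/3)(5/22) = 12787/30030.

12787/30030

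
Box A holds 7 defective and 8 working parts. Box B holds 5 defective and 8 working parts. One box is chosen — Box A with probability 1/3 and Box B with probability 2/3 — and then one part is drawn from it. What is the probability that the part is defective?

241/585

From Box A: P(defective) = 7/15.
From Box B: P(defective) = 5/13.
Total probability = (1/3)(7/15) + (2/3)(5/13) = 241/585.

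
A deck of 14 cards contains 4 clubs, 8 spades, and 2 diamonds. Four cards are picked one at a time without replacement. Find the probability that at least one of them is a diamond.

46/91

P(no diamonds) = 12/14 × 11/13 × 10/12 × 9/11 = 11880/24024 = 45/91.
P(at least one) = 1 − 45/91 = 46/91.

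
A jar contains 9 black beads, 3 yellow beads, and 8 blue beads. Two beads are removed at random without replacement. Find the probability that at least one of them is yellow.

27/95

P(no yellow) = 17/20 × 16/19 = 272/380 = 68/95.
P(at least one) = 1 − 68/95 = 27/95.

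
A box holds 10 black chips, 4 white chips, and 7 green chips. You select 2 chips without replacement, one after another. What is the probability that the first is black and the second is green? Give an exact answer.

1/6

Multiply the probability of each draw given the previous ones:
P = 10/21 × 7/20 = 70/420 = 1/6.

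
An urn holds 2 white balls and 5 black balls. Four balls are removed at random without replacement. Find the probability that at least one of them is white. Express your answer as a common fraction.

6/7

P(no white) = 5/7 × 4/6 × 3/5 × 2/4 = 120/840 = 1/7.
P(at least one) = 1 − 1/7 = 6/7.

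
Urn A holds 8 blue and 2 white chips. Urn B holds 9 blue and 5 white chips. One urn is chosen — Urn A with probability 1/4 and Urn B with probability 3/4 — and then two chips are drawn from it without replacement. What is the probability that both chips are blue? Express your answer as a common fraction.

From Urn A: P(both blue) = (8/10)(7/9) = 28/45.
From Urn B: P(both blue) = (9/14)(8/13) = 36/91.
Total probability = (1/4)(28/45) + (3/4)(36/91) = 1852/4095.

1852/4095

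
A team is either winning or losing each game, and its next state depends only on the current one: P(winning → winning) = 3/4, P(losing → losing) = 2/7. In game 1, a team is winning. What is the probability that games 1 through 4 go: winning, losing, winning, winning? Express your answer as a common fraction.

Game 1 is given. For each transition, use the conditional probability from the current state:
P(losing | winning) = 1/4; P(winning | losing) = 5/7; P(winning | winning) = 3/4.
P = 1/4 × 5/7 × 3/4 = 15/112.

15/112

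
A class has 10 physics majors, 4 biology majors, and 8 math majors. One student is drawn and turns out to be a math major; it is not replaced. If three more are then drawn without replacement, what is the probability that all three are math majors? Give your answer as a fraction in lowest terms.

After the first draw, 7 of the remaining 21 students are math majors.
P = 7/21 × 6/20 × 5/19 = 210/7980 = 1/38.

1/38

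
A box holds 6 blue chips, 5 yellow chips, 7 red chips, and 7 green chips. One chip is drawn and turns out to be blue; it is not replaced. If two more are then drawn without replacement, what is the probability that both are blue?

With the first chip removed, 5 blue remain out of 24.
P = 5/24 × 4/23 = 20/552 = 5/138.

5/138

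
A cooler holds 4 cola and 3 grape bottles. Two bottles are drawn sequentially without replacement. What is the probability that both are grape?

P(every draw is grape) = 3/7 × 2/6 = 6/42 = 1/7.

1/7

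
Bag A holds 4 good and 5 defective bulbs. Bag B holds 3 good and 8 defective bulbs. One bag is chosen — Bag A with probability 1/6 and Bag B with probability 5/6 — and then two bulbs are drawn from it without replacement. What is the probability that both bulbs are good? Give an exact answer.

From Bag A: P(both good) = (4/9)(3/8) = 1/6.
From Bag B: P(both good) = (3/11)(2/10) = 3/55.
Total probability = (1/6)(1/6) + (5/6)(3/55) = 29/396.

29/396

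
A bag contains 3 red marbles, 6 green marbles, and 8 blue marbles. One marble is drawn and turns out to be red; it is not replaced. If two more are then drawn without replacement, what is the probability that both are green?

After the first draw, 6 of the remaining 16 marbles are green.
P = 6/16 × 5/15 = 30/240 = 1/8.

1/8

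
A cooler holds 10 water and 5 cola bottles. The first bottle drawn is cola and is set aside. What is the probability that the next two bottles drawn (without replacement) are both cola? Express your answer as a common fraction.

6/91

After the first draw, 4 of the remaining 14 bottles are cola.
P = 4/14 × 3/13 = 12/182 = 6/91.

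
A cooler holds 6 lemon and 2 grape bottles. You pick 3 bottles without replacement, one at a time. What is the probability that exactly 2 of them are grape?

3/28

One ordering (grape drawn first) has probability 2/8 × 1/7 × 6/6 = 12/336 = 1/28.
There are C(3,2) = 3 such orderings, each equally likely, so P = 3 × 1/28 = 3/28.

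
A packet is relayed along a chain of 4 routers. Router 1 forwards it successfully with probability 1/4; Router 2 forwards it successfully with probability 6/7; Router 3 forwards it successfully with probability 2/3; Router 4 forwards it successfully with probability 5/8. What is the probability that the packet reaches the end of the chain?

5/56

The events are sequential, so multiply the conditional probabilities:
P = 1/4 × 6/7 × 2/3 × 5/8 = 60/672 = 5/56.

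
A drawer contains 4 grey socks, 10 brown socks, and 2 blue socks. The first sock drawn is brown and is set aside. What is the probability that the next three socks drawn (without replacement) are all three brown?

With the first sock removed, 9 brown remain out of 15.
P = 9/15 × 8/14 × 7/13 = 504/2730 = 12/65.

12/65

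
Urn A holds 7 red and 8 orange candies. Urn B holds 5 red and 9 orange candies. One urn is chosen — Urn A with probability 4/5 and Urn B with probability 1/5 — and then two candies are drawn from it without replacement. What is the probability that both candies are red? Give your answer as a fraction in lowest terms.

414/2275

From Urn A: P(both red) = (7/15)(6/14) = 1/5.
From Urn B: P(both red) = (5/14)(4/13) = 10/91.
Total probability = (4/5)(1/5) + (1/5)(10/91) = 414/2275.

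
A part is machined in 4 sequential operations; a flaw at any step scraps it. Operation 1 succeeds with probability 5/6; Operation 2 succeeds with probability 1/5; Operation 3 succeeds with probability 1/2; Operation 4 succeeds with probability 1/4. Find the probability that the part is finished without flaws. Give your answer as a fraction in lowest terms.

Each stage is reached only if all earlier stages succeed, so
P = 5/6 × 1/5 × 1/2 × 1/4 = 5/240 = 1/48.

1/48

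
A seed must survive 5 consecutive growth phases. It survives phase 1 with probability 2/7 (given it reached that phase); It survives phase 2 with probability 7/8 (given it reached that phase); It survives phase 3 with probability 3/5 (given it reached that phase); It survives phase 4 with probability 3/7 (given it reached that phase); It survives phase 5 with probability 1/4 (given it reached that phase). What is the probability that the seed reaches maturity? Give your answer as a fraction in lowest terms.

Each stage is reached only if all earlier stages succeed, so
P = 2/7 × 7/8 × 3/5 × 3/7 × 1/4 = 126/7840 = 9/560.

9/560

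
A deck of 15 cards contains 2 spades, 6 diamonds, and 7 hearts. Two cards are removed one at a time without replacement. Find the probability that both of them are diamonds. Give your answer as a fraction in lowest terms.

1/7

P = 6/15 × 5/14 = 30/210 = 1/7.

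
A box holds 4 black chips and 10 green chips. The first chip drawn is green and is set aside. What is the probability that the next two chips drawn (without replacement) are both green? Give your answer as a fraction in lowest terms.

With the first chip removed, 9 green remain out of 13.
P = 9/13 × 8/12 = 72/156 = 6/13.

6/13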